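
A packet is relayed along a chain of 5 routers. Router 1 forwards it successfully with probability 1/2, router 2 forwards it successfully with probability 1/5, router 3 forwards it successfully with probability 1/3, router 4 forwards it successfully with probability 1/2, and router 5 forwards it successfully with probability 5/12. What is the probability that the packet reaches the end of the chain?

Multiplying along the chain,
P = 1/2 × 1/5 × 1/3 × 1/2 × 5/12 = 5/720 = 1/144.

1/144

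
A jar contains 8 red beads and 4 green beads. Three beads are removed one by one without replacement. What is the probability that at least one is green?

41/55

P(no green) = 8/12 × 7/11 × 6/10 = 336/1320 = 14/55.
P(at least one) = 1 − 14/55 = 41/55.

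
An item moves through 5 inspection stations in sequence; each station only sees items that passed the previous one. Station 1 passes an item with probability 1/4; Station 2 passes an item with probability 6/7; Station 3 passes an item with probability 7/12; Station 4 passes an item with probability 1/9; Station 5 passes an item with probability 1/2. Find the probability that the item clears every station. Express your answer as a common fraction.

The events are sequential, so multiply the conditional probabilities:
P = 1/4 × 6/7 × 7/12 × 1/9 × 1/2 = 42/6048 = 1/144.

1/144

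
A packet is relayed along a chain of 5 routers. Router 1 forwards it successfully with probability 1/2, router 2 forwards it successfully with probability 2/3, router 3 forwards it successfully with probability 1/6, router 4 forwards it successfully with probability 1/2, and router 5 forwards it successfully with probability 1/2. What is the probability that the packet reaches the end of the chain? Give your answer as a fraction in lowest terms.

Multiplying along the chain,
P = 1/2 × 2/3 × 1/6 × 1/2 × 1/2 = 2/144 = 1/72.

1/72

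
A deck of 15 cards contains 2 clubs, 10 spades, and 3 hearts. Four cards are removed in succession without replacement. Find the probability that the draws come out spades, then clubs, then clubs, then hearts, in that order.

Chain rule:
P = 10/15 × 2/14 × 1/13 × 3/12 = 60/32760 = 1/546.

1/546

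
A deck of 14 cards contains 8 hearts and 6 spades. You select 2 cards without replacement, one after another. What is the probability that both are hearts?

P(all hearts) = 8/14 × 7/13 = 56/182 = 4/13.

4/13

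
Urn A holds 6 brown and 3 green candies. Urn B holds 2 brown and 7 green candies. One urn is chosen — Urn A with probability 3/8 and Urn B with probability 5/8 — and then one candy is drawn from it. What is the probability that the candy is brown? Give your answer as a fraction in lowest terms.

From Urn A: P(brown) = 6/9.
From Urn B: P(brown) = 2/9.
Total probability = (3/8)(6/9) + (5/8)(2/9) = 7/18.

7/18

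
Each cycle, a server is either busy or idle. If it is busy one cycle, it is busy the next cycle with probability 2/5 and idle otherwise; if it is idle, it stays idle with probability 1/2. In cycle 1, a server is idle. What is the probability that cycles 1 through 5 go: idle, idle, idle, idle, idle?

Cycle 1 is given. For each transition, use the conditional probability from the current state:
P(idle | idle) = 1/2; P(idle | idle) = 1/2; P(idle | idle) = 1/2; P(idle | idle) = 1/2.
P = 1/2 × 1/2 × 1/2 × 1/2 = 1/16.

1/16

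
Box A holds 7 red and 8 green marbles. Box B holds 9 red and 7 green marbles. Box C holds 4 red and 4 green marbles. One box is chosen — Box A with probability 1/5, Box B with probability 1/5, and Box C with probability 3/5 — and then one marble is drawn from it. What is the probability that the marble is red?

607/1200

From Box A: P(red) = 7/15.
From Box B: P(red) = 9/16.
From Box C: P(red) = 4/8.
Total probability = (1/5)(7/15) + (1/5)(9/16) + (3/5)(4/8) = 607/1200.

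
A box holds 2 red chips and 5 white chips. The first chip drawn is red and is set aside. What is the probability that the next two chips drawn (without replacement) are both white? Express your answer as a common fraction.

With the first chip removed, 5 white remain out of 6.
P = 5/6 × 4/5 = 20/30 = 2/3.

2/3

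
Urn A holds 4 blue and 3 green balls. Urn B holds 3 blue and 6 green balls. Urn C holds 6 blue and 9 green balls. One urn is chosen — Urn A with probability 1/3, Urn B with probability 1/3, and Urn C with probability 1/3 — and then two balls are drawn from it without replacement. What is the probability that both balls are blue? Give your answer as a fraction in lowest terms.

43/252

From Urn A: P(both blue) = (4/7)(3/6) = 2/7.
From Urn B: P(both blue) = (3/9)(2/8) = 1/12.
From Urn C: P(both blue) = (6/15)(5/14) = 1/7.
Total probability = (1/3)(2/7) + (1/3)(1/12) + (1/3)(1/7) = 43/252.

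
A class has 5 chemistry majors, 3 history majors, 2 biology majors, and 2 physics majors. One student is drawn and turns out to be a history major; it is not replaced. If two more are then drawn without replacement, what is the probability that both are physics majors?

After the first draw, 2 of the remaining 11 students are physics majors.
P = 2/11 × 1/10 = 2/110 = 1/55.

1/55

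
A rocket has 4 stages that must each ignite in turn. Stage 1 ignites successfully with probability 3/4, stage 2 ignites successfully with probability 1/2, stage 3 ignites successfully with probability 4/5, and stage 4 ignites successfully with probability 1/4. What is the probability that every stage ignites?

The events are sequential, so multiply the conditional probabilities:
P = 3/4 × 1/2 × 4/5 × 1/4 = 12/160 = 3/40.

3/40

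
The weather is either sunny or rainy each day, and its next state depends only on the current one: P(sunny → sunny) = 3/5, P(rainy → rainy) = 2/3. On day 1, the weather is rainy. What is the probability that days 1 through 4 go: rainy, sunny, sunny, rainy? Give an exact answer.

Day 1 is given. For each transition, use the conditional probability from the current state:
P(sunny | rainy) = 1/3; P(sunny | sunny) = 3/5; P(rainy | sunny) = 2/5.
P = 1/3 × 3/5 × 2/5 = 6/75 = 2/25.

2/25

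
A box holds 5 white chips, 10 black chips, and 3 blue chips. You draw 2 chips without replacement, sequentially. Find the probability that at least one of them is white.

P(no white) = 13/18 × 12/17 = 156/306 = 26/51.
P(at least one) = 1 − 26/51 = 25/51.

25/51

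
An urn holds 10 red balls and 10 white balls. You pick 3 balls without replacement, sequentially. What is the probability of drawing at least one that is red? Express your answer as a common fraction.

P(no red) = 10/20 × 9/19 × 8/18 = 720/6840 = 2/19.
P(at least one) = 1 − 2/19 = 17/19.

17/19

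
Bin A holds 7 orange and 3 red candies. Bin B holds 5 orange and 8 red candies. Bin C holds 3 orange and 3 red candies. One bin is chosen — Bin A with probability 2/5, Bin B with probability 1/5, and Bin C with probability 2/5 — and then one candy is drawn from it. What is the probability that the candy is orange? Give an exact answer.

181/325

From Bin A: P(orange) = 7/10.
From Bin B: P(orange) = 5/13.
From Bin C: P(orange) = 3/6.
Total probability = (2/5)(7/10) + (1/5)(5/13) + (2/5)(3/6) = 181/325.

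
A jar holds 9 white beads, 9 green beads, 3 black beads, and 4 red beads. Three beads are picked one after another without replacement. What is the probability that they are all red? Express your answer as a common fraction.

P(all red) = 4/25 × 3/24 × 2/23 = 24/13800 = 1/575.

1/575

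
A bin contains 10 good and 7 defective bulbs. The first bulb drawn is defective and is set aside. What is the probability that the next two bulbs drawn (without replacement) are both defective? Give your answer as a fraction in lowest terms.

With the first bulb removed, 6 defective remain out of 16.
P = 6/16 × 5/15 = 30/240 = 1/8.

1/8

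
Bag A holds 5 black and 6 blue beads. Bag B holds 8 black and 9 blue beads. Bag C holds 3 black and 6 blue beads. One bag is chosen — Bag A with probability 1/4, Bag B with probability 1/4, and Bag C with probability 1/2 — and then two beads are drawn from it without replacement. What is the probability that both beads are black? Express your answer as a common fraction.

311/2244

From Bag A: P(both black) = (5/11)(4/10) = 2/11.
From Bag B: P(both black) = (8/17)(7/16) = 7/34.
From Bag C: P(both black) = (3/9)(2/8) = 1/12.
Total probability = (1/4)(2/11) + (1/4)(7/34) + (1/2)(1/12) = 311/2244.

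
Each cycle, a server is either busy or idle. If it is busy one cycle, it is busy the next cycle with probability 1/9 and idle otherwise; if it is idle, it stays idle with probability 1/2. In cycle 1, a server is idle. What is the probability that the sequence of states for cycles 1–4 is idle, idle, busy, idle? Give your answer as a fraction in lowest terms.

2/9

Cycle 1 is given. For each transition, use the conditional probability from the current state:
P(idle | idle) = 1/2; P(busy | idle) = 1/2; P(idle | busy) = 8/9.
P = 1/2 × 1/2 × 8/9 = 8/36 = 2/9.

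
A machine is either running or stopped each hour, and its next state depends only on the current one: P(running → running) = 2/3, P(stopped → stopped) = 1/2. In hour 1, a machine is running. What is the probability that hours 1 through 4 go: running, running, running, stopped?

4/27

Hour 1 is given. For each transition, use the conditional probability from the current state:
P(running | running) = 2/3; P(running | running) = 2/3; P(stopped | running) = 1/3.
P = 2/3 × 2/3 × 1/3 = 4/27.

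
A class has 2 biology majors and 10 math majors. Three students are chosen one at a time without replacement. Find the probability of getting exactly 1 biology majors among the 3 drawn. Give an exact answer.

9/22

One ordering (a biology major drawn first) has probability 2/12 × 10/11 × 9/10 = 180/1320 = 3/22.
There are C(3,1) = 3 such orderings, each equally likely, so P = 3 × 3/22 = 9/22.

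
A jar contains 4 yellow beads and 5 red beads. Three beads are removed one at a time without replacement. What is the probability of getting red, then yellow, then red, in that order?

10/63

Chain rule:
P = 5/9 × 4/8 × 4/7 = 80/504 = 10/63.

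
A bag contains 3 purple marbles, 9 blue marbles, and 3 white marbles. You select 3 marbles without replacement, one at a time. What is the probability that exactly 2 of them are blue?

One ordering (blue drawn first) has probability 9/15 × 8/14 × 6/13 = 432/2730 = 72/455.
There are C(3,2) = 3 such orderings, each equally likely, so P = 3 × 72/455 = 216/455.

216/455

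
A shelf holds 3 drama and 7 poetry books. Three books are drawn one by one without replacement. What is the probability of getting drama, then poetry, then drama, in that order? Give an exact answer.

7/120

Multiply the probability of each draw given the previous ones:
P = 3/10 × 7/9 × 2/8 = 42/720 = 7/120.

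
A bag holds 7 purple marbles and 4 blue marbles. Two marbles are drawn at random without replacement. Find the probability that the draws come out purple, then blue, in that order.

14/55

Chain rule:
P = 7/11 × 4/10 = 28/110 = 14/55.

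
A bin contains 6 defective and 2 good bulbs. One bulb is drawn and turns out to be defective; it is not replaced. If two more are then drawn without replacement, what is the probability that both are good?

1/21

With the first bulb removed, 2 good remain out of 7.
P = 2/7 × 1/6 = 2/42 = 1/21.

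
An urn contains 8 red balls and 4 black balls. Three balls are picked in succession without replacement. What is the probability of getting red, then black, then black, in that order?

4/55

Chain rule:
P = 8/12 × 4/11 × 3/10 = 96/1320 = 4/55.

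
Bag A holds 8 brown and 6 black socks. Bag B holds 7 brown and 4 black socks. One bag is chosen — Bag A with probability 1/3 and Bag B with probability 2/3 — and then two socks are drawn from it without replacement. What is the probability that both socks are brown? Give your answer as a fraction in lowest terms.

766/2145

From Bag A: P(both brown) = (8/14)(7/13) = 4/13.
From Bag B: P(both brown) = (7/11)(6/10) = 21/55.
Total probability = (1/3)(4/13) + (2/3)(21/55) = 766/2145.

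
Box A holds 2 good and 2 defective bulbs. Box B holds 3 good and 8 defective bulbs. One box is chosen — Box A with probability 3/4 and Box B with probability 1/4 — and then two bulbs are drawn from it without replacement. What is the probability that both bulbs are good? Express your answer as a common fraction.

61/440

From Box A: P(both good) = (2/4)(1/3) = 1/6.
From Box B: P(both good) = (3/11)(2/10) = 3/55.
Total probability = (3/4)(1/6) + (1/4)(3/55) = 61/440.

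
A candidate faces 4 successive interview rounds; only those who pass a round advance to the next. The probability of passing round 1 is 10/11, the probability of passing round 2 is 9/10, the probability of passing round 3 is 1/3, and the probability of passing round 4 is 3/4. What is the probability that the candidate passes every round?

The events are sequential, so multiply the conditional probabilities:
P = 10/11 × 9/10 × 1/3 × 3/4 = 270/1320 = 9/44.

9/44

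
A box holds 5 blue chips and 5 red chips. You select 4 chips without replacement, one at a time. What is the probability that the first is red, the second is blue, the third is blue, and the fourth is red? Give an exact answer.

Multiply the probability of each draw given the previous ones:
P = 5/10 × 5/9 × 4/8 × 4/7 = 400/5040 = 5/63.

5/63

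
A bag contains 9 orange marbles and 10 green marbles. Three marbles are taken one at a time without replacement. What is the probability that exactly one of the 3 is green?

One ordering (green drawn first) has probability 10/19 × 9/18 × 8/17 = 720/5814 = 40/323.
There are C(3,1) = 3 such orderings, each equally likely, so P = 3 × 40/323 = 120/323.

120/323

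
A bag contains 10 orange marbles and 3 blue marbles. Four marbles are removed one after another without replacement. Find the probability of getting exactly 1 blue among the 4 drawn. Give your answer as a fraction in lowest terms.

72/143

One ordering (blue drawn first) has probability 3/13 × 10/12 × 9/11 × 8/10 = 2160/17160 = 18/143.
There are C(4,1) = 4 such orderings, each equally likely, so P = 4 × 18/143 = 72/143.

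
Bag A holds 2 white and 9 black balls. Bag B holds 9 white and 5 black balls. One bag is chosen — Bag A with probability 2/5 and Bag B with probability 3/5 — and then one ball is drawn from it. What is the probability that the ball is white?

353/770

From Bag A: P(white) = 2/11.
From Bag B: P(white) = 9/14.
Total probability = (2/5)(2/11) + (3/5)(9/14) = 353/770.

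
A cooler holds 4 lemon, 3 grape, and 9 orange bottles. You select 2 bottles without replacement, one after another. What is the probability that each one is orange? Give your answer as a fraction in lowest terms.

3/10

P(all orange) = 9/16 × 8/15 = 72/240 = 3/10.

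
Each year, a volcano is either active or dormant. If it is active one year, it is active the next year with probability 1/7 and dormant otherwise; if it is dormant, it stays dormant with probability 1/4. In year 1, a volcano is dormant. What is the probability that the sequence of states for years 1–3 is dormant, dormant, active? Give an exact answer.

Year 1 is given. For each transition, use the conditional probability from the current state:
P(dormant | dormant) = 1/4; P(active | dormant) = 3/4.
P = 1/4 × 3/4 = 3/16.

3/16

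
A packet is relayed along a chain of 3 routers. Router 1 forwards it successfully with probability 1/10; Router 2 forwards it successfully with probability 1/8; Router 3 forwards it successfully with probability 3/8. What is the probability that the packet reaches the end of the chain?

3/640

Each stage is reached only if all earlier stages succeed, so
P = 1/10 × 1/8 × 3/8 = 3/640.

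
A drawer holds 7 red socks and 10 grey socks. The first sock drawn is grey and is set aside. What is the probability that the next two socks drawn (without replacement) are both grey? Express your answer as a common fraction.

3/10

With the first sock removed, 9 grey remain out of 16.
P = 9/16 × 8/15 = 72/240 = 3/10.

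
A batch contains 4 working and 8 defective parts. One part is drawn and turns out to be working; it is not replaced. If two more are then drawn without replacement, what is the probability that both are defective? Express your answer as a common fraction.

28/55

With the first part removed, 8 defective remain out of 11.
P = 8/11 × 7/10 = 56/110 = 28/55.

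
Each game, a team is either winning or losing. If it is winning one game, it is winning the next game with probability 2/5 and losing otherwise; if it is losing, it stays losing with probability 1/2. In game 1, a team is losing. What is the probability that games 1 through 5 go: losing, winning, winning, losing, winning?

Game 1 is given. For each transition, use the conditional probability from the current state:
P(winning | losing) = 1/2; P(winning | winning) = 2/5; P(losing | winning) = 3/5; P(winning | losing) = 1/2.
P = 1/2 × 2/5 × 3/5 × 1/2 = 6/100 = 3/50.

3/50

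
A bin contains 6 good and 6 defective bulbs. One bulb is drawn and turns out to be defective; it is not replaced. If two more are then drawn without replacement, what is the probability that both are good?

3/11

With the first bulb removed, 6 good remain out of 11.
P = 6/11 × 5/10 = 30/110 = 3/11.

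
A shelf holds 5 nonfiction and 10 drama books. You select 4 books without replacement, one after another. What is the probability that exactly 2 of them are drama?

One ordering (drama drawn first) has probability 10/15 × 9/14 × 5/13 × 4/12 = 1800/32760 = 5/91.
There are C(4,2) = 6 such orderings, each equally likely, so P = 6 × 5/91 = 30/91.

30/91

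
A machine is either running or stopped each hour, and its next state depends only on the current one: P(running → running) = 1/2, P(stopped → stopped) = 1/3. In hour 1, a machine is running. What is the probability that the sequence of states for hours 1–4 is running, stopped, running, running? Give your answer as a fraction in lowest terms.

1/6

Hour 1 is given. For each transition, use the conditional probability from the current state:
P(stopped | running) = 1/2; P(running | stopped) = 2/3; P(running | running) = 1/2.
P = 1/2 × 2/3 × 1/2 = 2/12 = 1/6.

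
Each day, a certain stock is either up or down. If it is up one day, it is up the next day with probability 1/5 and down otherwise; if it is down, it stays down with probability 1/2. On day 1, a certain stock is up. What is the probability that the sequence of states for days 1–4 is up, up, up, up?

1/125

Day 1 is given. For each transition, use the conditional probability from the current state:
P(up | up) = 1/5; P(up | up) = 1/5; P(up | up) = 1/5.
P = 1/5 × 1/5 × 1/5 = 1/125.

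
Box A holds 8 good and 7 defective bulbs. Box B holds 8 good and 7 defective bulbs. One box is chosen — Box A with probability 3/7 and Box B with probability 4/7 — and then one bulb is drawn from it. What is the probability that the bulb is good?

From Box A: P(good) = 8/15.
From Box B: P(good) = 8/15.
Total probability = (3/7)(8/15) + (4/7)(8/15) = 8/15.

8/15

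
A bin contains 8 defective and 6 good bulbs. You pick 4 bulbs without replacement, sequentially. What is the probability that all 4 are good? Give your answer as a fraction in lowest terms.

15/1001

P(all good) = 6/14 × 5/13 × 4/12 × 3/11 = 360/24024 = 15/1001.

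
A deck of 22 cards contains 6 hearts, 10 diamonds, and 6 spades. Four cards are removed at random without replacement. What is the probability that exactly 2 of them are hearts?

360/1463

One ordering (hearts drawn first) has probability 6/22 × 5/21 × 16/20 × 15/19 = 7200/175560 = 60/1463.
There are C(4,2) = 6 such orderings, each equally likely, so P = 6 × 60/1463 = 360/1463.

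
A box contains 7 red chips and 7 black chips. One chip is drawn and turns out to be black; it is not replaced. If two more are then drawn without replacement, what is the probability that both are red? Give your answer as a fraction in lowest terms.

With the first chip removed, 7 red remain out of 13.
P = 7/13 × 6/12 = 42/156 = 7/26.

7/26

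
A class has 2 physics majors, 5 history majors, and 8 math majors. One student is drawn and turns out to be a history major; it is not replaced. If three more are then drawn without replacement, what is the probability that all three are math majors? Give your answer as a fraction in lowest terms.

After the first draw, 8 of the remaining 14 students are math majors.
P = 8/14 × 7/13 × 6/12 = 336/2184 = 2/13.

2/13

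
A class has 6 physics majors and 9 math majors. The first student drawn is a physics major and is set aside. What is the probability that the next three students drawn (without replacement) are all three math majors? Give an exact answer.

3/13

With the first student removed, 9 math majors remain out of 14.
P = 9/14 × 8/13 × 7/12 = 504/2184 = 3/13.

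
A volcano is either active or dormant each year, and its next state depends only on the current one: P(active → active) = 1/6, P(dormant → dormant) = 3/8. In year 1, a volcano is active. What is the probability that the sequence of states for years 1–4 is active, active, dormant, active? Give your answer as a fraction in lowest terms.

Year 1 is given. For each transition, use the conditional probability from the current state:
P(active | active) = 1/6; P(dormant | active) = 5/6; P(active | dormant) = 5/8.
P = 1/6 × 5/6 × 5/8 = 25/288.

25/288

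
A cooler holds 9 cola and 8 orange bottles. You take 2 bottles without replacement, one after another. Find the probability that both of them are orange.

7/34

P(all orange) = 8/17 × 7/16 = 56/272 = 7/34.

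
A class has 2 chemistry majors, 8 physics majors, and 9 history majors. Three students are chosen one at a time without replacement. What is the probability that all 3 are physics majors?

P(every draw is a physics major) = 8/19 × 7/18 × 6/17 = 336/5814 = 56/969.

56/969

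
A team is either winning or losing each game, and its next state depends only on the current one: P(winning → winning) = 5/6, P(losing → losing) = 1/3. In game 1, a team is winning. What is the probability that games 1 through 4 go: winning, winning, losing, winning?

5/54

Game 1 is given. For each transition, use the conditional probability from the current state:
P(winning | winning) = 5/6; P(losing | winning) = 1/6; P(winning | losing) = 2/3.
P = 5/6 × 1/6 × 2/3 = 10/108 = 5/54.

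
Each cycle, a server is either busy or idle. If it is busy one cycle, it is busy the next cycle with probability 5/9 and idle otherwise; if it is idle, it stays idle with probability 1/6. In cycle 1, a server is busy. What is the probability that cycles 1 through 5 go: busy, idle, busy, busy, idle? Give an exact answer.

200/2187

Cycle 1 is given. For each transition, use the conditional probability from the current state:
P(idle | busy) = 4/9; P(busy | idle) = 5/6; P(busy | busy) = 5/9; P(idle | busy) = 4/9.
P = 4/9 × 5/6 × 5/9 × 4/9 = 400/4374 = 200/2187.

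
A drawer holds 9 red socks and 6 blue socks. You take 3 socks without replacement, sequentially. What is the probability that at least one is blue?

53/65

P(no blue) = 9/15 × 8/14 × 7/13 = 504/2730 = 12/65.
P(at least one) = 1 − 12/65 = 53/65.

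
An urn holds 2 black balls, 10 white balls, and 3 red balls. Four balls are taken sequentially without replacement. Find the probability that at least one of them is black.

P(no black) = 13/15 × 12/14 × 11/13 × 10/12 = 17160/32760 = 11/21.
P(at least one) = 1 − 11/21 = 10/21.

10/21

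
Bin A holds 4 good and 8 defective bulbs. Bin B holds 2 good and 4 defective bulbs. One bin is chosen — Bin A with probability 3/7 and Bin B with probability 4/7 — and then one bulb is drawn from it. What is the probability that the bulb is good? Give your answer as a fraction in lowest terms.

From Bin A: P(good) = 4/12.
From Bin B: P(good) = 2/6.
Total probability = (3/7)(4/12) + (4/7)(2/6) = 1/3.

1/3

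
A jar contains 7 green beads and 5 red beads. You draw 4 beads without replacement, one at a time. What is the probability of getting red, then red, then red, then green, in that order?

7/198

Each draw changes the counts, so multiply the conditional probabilities along the sequence:
P = 5/12 × 4/11 × 3/10 × 7/9 = 420/11880 = 7/198.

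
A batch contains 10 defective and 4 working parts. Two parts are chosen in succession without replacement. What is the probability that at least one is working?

46/91

P(no working) = 10/14 × 9/13 = 90/182 = 45/91.
P(at least one) = 1 − 45/91 = 46/91.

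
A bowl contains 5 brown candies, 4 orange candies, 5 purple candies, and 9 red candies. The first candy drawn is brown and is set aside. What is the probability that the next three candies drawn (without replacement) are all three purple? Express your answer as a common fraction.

After the first draw, 5 of the remaining 22 candies are purple.
P = 5/22 × 4/21 × 3/20 = 60/9240 = 1/154.

1/154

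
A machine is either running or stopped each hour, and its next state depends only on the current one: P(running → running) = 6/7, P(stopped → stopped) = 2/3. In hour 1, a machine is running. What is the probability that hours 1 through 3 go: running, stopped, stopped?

Hour 1 is given. For each transition, use the conditional probability from the current state:
P(stopped | running) = 1/7; P(stopped | stopped) = 2/3.
P = 1/7 × 2/3 = 2/21.

2/21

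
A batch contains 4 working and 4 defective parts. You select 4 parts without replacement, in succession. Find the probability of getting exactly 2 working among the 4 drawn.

One ordering (working drawn first) has probability 4/8 × 3/7 × 4/6 × 3/5 = 144/1680 = 3/35.
There are C(4,2) = 6 such orderings, each equally likely, so P = 6 × 3/35 = 18/35.

18/35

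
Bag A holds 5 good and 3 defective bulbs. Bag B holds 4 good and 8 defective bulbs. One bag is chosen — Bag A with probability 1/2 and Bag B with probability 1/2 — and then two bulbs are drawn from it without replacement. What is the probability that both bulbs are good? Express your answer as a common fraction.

From Bag A: P(both good) = (5/8)(4/7) = 5/14.
From Bag B: P(both good) = (4/12)(3/11) = 1/11.
Total probability = (1/2)(5/14) + (1/2)(1/11) = 69/308.

69/308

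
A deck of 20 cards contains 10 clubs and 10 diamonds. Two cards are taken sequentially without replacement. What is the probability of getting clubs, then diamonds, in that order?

5/19

Chain rule:
P = 10/20 × 10/19 = 100/380 = 5/19.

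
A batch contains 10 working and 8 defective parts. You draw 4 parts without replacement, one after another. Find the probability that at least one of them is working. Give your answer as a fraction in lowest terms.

299/306

P(no working) = 8/18 × 7/17 × 6/16 × 5/15 = 1680/73440 = 7/306.
P(at least one) = 1 − 7/306 = 299/306.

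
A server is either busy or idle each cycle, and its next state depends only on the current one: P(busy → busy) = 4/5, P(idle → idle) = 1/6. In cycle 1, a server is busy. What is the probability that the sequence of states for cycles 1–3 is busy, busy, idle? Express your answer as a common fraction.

Cycle 1 is given. For each transition, use the conditional probability from the current state:
P(busy | busy) = 4/5; P(idle | busy) = 1/5.
P = 4/5 × 1/5 = 4/25.

4/25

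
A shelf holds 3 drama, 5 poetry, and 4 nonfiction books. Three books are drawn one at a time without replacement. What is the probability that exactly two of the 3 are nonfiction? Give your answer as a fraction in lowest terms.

One ordering (nonfiction drawn first) has probability 4/12 × 3/11 × 8/10 = 96/1320 = 4/55.
There are C(3,2) = 3 such orderings, each equally likely, so P = 3 × 4/55 = 12/55.

12/55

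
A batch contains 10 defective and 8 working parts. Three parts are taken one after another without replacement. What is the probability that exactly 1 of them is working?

One ordering (working drawn first) has probability 8/18 × 10/17 × 9/16 = 720/4896 = 5/34.
There are C(3,1) = 3 such orderings, each equally likely, so P = 3 × 5/34 = 15/34.

15/34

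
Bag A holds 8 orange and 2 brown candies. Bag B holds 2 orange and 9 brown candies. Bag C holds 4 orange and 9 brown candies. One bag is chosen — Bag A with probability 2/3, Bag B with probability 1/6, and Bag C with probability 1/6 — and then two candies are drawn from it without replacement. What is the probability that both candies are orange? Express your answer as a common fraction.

8314/19305

From Bag A: P(both orange) = (8/10)(7/9) = 28/45.
From Bag B: P(both orange) = (2/11)(1/10) = 1/55.
From Bag C: P(both orange) = (4/13)(3/12) = 1/13.
Total probability = (2/3)(28/45) + (1/6)(1/55) + (1/6)(1/13) = 8314/19305.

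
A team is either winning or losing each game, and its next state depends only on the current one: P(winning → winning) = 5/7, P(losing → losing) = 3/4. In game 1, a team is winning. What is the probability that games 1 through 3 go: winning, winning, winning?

25/49

Game 1 is given. For each transition, use the conditional probability from the current state:
P(winning | winning) = 5/7; P(winning | winning) = 5/7.
P = 5/7 × 5/7 = 25/49.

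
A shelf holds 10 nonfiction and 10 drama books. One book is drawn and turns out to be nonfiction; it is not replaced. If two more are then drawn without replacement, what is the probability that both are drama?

With the first book removed, 10 drama remain out of 19.
P = 10/19 × 9/18 = 90/342 = 5/19.

5/19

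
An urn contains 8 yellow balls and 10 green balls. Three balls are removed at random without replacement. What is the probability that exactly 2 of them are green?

15/34

One ordering (green drawn first) has probability 10/18 × 9/17 × 8/16 = 720/4896 = 5/34.
There are C(3,2) = 3 such orderings, each equally likely, so P = 3 × 5/34 = 15/34.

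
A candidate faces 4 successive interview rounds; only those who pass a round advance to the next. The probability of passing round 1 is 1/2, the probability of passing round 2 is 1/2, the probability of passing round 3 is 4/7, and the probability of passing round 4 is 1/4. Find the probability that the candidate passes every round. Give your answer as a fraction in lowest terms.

Each stage is reached only if all earlier stages succeed, so
P = 1/2 × 1/2 × 4/7 × 1/4 = 4/112 = 1/28.

1/28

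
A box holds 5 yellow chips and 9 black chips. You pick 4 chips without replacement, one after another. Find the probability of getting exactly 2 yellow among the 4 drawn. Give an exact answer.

360/1001

One ordering (yellow drawn first) has probability 5/14 × 4/13 × 9/12 × 8/11 = 1440/24024 = 60/1001.
There are C(4,2) = 6 such orderings, each equally likely, so P = 6 × 60/1001 = 360/1001.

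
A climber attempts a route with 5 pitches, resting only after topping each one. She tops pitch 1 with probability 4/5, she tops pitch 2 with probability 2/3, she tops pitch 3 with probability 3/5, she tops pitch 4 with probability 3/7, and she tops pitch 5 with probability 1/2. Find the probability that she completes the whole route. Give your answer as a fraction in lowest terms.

Multiplying along the chain,
P = 4/5 × 2/3 × 3/5 × 3/7 × 1/2 = 72/1050 = 12/175.

12/175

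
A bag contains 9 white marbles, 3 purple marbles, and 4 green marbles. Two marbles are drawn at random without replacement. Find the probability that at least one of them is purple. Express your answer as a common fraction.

P(no purple) = 13/16 × 12/15 = 156/240 = 13/20.
P(at least one) = 1 − 13/20 = 7/20.

7/20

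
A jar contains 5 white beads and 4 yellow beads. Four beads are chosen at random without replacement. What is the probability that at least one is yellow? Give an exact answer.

121/126

P(no yellow) = 5/9 × 4/8 × 3/7 × 2/6 = 120/3024 = 5/126.
P(at least one) = 1 − 5/126 = 121/126.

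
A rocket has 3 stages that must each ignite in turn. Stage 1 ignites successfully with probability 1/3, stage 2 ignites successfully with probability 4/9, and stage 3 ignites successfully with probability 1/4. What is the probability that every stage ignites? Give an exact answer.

1/27

The events are sequential, so multiply the conditional probabilities:
P = 1/3 × 4/9 × 1/4 = 4/108 = 1/27.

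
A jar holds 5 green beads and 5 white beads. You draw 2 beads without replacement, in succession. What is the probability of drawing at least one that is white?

P(no white) = 5/10 × 4/9 = 20/90 = 2/9.
P(at least one) = 1 − 2/9 = 7/9.

7/9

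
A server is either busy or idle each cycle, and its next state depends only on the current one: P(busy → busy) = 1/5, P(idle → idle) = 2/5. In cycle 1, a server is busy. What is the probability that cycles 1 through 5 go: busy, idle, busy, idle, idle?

Cycle 1 is given. For each transition, use the conditional probability from the current state:
P(idle | busy) = 4/5; P(busy | idle) = 3/5; P(idle | busy) = 4/5; P(idle | idle) = 2/5.
P = 4/5 × 3/5 × 4/5 × 2/5 = 96/625.

96/625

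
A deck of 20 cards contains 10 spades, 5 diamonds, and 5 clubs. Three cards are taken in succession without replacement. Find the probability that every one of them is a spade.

2/19

P(every draw is a spade) = 10/20 × 9/19 × 8/18 = 720/6840 = 2/19.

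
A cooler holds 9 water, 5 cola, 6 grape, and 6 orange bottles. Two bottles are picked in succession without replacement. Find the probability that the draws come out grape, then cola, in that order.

3/65

Multiply the probability of each draw given the previous ones:
P = 6/26 × 5/25 = 30/650 = 3/65.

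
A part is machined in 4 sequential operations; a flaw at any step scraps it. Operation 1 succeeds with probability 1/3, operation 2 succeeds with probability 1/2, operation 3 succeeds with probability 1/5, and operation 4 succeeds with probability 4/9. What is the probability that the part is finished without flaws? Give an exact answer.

Each stage is reached only if all earlier stages succeed, so
P = 1/3 × 1/2 × 1/5 × 4/9 = 4/270 = 2/135.

2/135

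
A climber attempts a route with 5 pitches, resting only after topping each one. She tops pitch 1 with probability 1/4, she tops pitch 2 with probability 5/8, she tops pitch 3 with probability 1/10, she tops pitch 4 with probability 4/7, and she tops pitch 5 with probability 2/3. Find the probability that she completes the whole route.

Multiplying along the chain,
P = 1/4 × 5/8 × 1/10 × 4/7 × 2/3 = 40/6720 = 1/168.

1/168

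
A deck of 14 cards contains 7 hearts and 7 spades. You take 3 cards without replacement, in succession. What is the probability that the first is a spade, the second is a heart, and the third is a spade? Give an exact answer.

Chain rule:
P = 7/14 × 7/13 × 6/12 = 294/2184 = 7/52.

7/52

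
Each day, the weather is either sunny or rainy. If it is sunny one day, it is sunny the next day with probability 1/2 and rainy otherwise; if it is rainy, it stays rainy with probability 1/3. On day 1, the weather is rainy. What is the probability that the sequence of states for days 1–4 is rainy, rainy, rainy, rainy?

1/27

Day 1 is given. For each transition, use the conditional probability from the current state:
P(rainy | rainy) = 1/3; P(rainy | rainy) = 1/3; P(rainy | rainy) = 1/3.
P = 1/3 × 1/3 × 1/3 = 1/27.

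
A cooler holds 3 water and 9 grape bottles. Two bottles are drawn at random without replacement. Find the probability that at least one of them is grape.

P(no grape) = 3/12 × 2/11 = 6/132 = 1/22.
P(at least one) = 1 − 1/22 = 21/22.

21/22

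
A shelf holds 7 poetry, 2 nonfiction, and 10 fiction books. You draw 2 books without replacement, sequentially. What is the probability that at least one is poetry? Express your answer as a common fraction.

P(no poetry) = 12/19 × 11/18 = 132/342 = 22/57.
P(at least one) = 1 − 22/57 = 35/57.

35/57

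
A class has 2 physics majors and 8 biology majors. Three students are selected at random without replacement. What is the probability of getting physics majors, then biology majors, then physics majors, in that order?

1/45

Each draw changes the counts, so multiply the conditional probabilities along the sequence:
P = 2/10 × 8/9 × 1/8 = 16/720 = 1/45.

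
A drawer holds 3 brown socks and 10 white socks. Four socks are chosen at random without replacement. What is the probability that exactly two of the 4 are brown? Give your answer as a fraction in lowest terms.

27/143

One ordering (brown drawn first) has probability 3/13 × 2/12 × 10/11 × 9/10 = 540/17160 = 9/286.
There are C(4,2) = 6 such orderings, each equally likely, so P = 6 × 9/286 = 27/143.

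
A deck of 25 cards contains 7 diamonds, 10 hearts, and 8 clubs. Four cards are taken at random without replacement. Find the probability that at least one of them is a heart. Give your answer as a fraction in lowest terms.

P(no hearts) = 15/25 × 14/24 × 13/23 × 12/22 = 32760/303600 = 273/2530.
P(at least one) = 1 − 273/2530 = 2257/2530.

2257/2530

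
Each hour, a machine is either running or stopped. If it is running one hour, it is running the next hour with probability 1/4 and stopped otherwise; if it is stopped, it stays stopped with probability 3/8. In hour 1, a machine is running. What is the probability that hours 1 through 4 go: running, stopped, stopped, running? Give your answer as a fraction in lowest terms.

Hour 1 is given. For each transition, use the conditional probability from the current state:
P(stopped | running) = 3/4; P(stopped | stopped) = 3/8; P(running | stopped) = 5/8.
P = 3/4 × 3/8 × 5/8 = 45/256.

45/256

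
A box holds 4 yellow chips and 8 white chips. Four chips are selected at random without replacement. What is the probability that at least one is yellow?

P(no yellow) = 8/12 × 7/11 × 6/10 × 5/9 = 1680/11880 = 14/99.
P(at least one) = 1 − 14/99 = 85/99.

85/99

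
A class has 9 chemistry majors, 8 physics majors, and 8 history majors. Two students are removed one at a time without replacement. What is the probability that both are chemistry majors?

3/25

P(all chemistry majors) = 9/25 × 8/24 = 72/600 = 3/25.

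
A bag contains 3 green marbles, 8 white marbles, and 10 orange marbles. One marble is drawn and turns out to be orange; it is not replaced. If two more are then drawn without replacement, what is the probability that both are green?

3/190

With the first marble removed, 3 green remain out of 20.
P = 3/20 × 2/19 = 6/380 = 3/190.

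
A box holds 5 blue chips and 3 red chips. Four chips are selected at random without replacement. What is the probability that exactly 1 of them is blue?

One ordering (blue drawn first) has probability 5/8 × 3/7 × 2/6 × 1/5 = 30/1680 = 1/56.
There are C(4,1) = 4 such orderings, each equally likely, so P = 4 × 1/56 = 1/14.

1/14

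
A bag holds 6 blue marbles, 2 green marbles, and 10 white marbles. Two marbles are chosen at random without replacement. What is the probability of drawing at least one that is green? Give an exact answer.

11/51

P(no green) = 16/18 × 15/17 = 240/306 = 40/51.
P(at least one) = 1 − 40/51 = 11/51.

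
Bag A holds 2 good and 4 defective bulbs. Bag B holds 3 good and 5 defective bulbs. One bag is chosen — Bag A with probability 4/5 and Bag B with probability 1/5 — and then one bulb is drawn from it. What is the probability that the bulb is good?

41/120

From Bag A: P(good) = 2/6.
From Bag B: P(good) = 3/8.
Total probability = (4/5)(2/6) + (1/5)(3/8) = 41/120.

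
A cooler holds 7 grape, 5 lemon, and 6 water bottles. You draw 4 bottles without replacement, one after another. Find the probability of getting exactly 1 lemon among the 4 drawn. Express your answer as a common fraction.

143/306

One ordering (lemon drawn first) has probability 5/18 × 13/17 × 12/16 × 11/15 = 8580/73440 = 143/1224.
There are C(4,1) = 4 such orderings, each equally likely, so P = 4 × 143/1224 = 143/306.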